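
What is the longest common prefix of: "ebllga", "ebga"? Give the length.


Words: ebllga, ebga
  Position 0: all 'e' => match
  Position 1: all 'b' => match
  Position 2: ('l', 'g') => mismatch, stop
LCP = "eb" (length 2)

2


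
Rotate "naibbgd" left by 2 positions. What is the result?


Input: "naibbgd", rotate left by 2
First 2 characters: "na"
Remaining characters: "ibbgd"
Concatenate remaining + first: "ibbgd" + "na" = "ibbgdna"

ibbgdna


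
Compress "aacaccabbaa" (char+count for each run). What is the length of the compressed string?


Input: aacaccabbaa
Runs:
  'a' x 2 => "a2"
  'c' x 1 => "c1"
  'a' x 1 => "a1"
  'c' x 2 => "c2"
  'a' x 1 => "a1"
  'b' x 2 => "b2"
  'a' x 2 => "a2"
Compressed: "a2c1a1c2a1b2a2"
Compressed length: 14

14


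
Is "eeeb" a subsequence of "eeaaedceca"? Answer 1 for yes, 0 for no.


Check if "eeeb" is a subsequence of "eeaaedceca"
Greedy scan:
  Position 0 ('e'): matches sub[0] = 'e'
  Position 1 ('e'): matches sub[1] = 'e'
  Position 2 ('a'): no match needed
  Position 3 ('a'): no match needed
  Position 4 ('e'): matches sub[2] = 'e'
  Position 5 ('d'): no match needed
  Position 6 ('c'): no match needed
  Position 7 ('e'): no match needed
  Position 8 ('c'): no match needed
  Position 9 ('a'): no match needed
Only matched 3/4 characters => not a subsequence

0


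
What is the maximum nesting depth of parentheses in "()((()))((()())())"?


Input: "()((()))((()())())"
Tracking depth:
  Position 0 '(': depth becomes 1
  Position 1 ')': depth becomes 0
  Position 2 '(': depth becomes 1
  Position 3 '(': depth becomes 2
  Position 4 '(': depth becomes 3
  Position 5 ')': depth becomes 2
  Position 6 ')': depth becomes 1
  Position 7 ')': depth becomes 0
  Position 8 '(': depth becomes 1
  Position 9 '(': depth becomes 2
  Position 10 '(': depth becomes 3
  Position 11 ')': depth becomes 2
  Position 12 '(': depth becomes 3
  Position 13 ')': depth becomes 2
  Position 14 ')': depth becomes 1
  Position 15 '(': depth becomes 2
  Position 16 ')': depth becomes 1
  Position 17 ')': depth becomes 0
Maximum depth reached: 3

3


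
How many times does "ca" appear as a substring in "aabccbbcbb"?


Searching for "ca" in "aabccbbcbb"
Scanning each position:
  Position 0: "aa" => no
  Position 1: "ab" => no
  Position 2: "bc" => no
  Position 3: "cc" => no
  Position 4: "cb" => no
  Position 5: "bb" => no
  Position 6: "bc" => no
  Position 7: "cb" => no
  Position 8: "bb" => no
Total occurrences: 0

0


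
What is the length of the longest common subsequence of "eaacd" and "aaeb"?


LCS of "eaacd" and "aaeb"
DP table:
           a    a    e    b
      0    0    0    0    0
  e   0    0    0    1    1
  a   0    1    1    1    1
  a   0    1    2    2    2
  c   0    1    2    2    2
  d   0    1    2    2    2
LCS length = dp[5][4] = 2

2


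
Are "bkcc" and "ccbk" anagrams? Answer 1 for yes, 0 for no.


Strings: "bkcc", "ccbk"
Sorted first:  bcck
Sorted second: bcck
Sorted forms match => anagrams

1


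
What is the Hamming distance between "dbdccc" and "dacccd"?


Comparing "dbdccc" and "dacccd" position by position:
  Position 0: 'd' vs 'd' => same
  Position 1: 'b' vs 'a' => differ
  Position 2: 'd' vs 'c' => differ
  Position 3: 'c' vs 'c' => same
  Position 4: 'c' vs 'c' => same
  Position 5: 'c' vs 'd' => differ
Total differences (Hamming distance): 3

3


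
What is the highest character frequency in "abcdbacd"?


Input: abcdbacd
Character counts:
  'a': 2
  'b': 2
  'c': 2
  'd': 2
Maximum frequency: 2

2


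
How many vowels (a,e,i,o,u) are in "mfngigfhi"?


Input: mfngigfhi
Checking each character:
  'm' at position 0: consonant
  'f' at position 1: consonant
  'n' at position 2: consonant
  'g' at position 3: consonant
  'i' at position 4: vowel (running total: 1)
  'g' at position 5: consonant
  'f' at position 6: consonant
  'h' at position 7: consonant
  'i' at position 8: vowel (running total: 2)
Total vowels: 2

2


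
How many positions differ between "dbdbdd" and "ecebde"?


Comparing "dbdbdd" and "ecebde" position by position:
  Position 0: 'd' vs 'e' => DIFFER
  Position 1: 'b' vs 'c' => DIFFER
  Position 2: 'd' vs 'e' => DIFFER
  Position 3: 'b' vs 'b' => same
  Position 4: 'd' vs 'd' => same
  Position 5: 'd' vs 'e' => DIFFER
Positions that differ: 4

4


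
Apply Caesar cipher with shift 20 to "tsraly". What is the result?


Caesar cipher: shift "tsraly" by 20
  't' (pos 19) + 20 = pos 13 = 'n'
  's' (pos 18) + 20 = pos 12 = 'm'
  'r' (pos 17) + 20 = pos 11 = 'l'
  'a' (pos 0) + 20 = pos 20 = 'u'
  'l' (pos 11) + 20 = pos 5 = 'f'
  'y' (pos 24) + 20 = pos 18 = 's'
Result: nmlufs

nmlufs


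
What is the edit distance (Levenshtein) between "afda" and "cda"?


Computing edit distance: "afda" -> "cda"
DP table:
           c    d    a
      0    1    2    3
  a   1    1    2    2
  f   2    2    2    3
  d   3    3    2    3
  a   4    4    3    2
Edit distance = dp[4][3] = 2

2


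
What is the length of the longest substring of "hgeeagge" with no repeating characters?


Input: "hgeeagge"
Sliding window (track last position of each char):
  Position 0 ('h'): window [0,0] length 1 -- new best
  Position 1 ('g'): window [0,1] length 2 -- new best
  Position 2 ('e'): window [0,2] length 3 -- new best
  Position 3 ('e'): repeat (last at 2), move window start to 3
  Position 3 ('e'): window [3,3] length 1
  Position 4 ('a'): window [3,4] length 2
  Position 5 ('g'): window [3,5] length 3
  Position 6 ('g'): repeat (last at 5), move window start to 6
  Position 6 ('g'): window [6,6] length 1
  Position 7 ('e'): window [6,7] length 2
Longest substring with no repeats: "hge" with length 3

3


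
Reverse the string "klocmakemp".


Input: klocmakemp
Reading characters right to left:
  Position 9: 'p'
  Position 8: 'm'
  Position 7: 'e'
  Position 6: 'k'
  Position 5: 'a'
  Position 4: 'm'
  Position 3: 'c'
  Position 2: 'o'
  Position 1: 'l'
  Position 0: 'k'
Reversed: pmekamcolk

pmekamcolk


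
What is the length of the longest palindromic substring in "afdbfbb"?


Input: "afdbfbb"
Checking substrings for palindromes:
  [3:6] "bfb" (len 3) => palindrome
  [5:7] "bb" (len 2) => palindrome
Longest palindromic substring: "bfb" with length 3

3


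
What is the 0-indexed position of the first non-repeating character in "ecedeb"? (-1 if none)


Input: ecedeb
Character frequencies:
  'b': 1
  'c': 1
  'd': 1
  'e': 3
Scanning left to right for freq == 1:
  Position 0 ('e'): freq=3, skip
  Position 1 ('c'): unique! => answer = 1

1


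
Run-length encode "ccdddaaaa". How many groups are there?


Input: ccdddaaaa
Scanning for consecutive runs:
  Group 1: 'c' x 2 (positions 0-1)
  Group 2: 'd' x 3 (positions 2-4)
  Group 3: 'a' x 4 (positions 5-8)
Total groups: 3

3


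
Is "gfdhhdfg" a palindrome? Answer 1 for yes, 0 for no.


Input: gfdhhdfg
Reversed: gfdhhdfg
  Compare pos 0 ('g') with pos 7 ('g'): match
  Compare pos 1 ('f') with pos 6 ('f'): match
  Compare pos 2 ('d') with pos 5 ('d'): match
  Compare pos 3 ('h') with pos 4 ('h'): match
Result: palindrome

1


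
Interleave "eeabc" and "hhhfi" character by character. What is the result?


Interleaving "eeabc" and "hhhfi":
  Position 0: 'e' from first, 'h' from second => "eh"
  Position 1: 'e' from first, 'h' from second => "eh"
  Position 2: 'a' from first, 'h' from second => "ah"
  Position 3: 'b' from first, 'f' from second => "bf"
  Position 4: 'c' from first, 'i' from second => "ci"
Result: ehehahbfci

ehehahbfci


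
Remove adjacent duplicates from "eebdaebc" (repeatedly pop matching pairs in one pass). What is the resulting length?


Input: eebdaebc
Stack-based adjacent duplicate removal:
  Read 'e': push. Stack: e
  Read 'e': matches stack top 'e' => pop. Stack: (empty)
  Read 'b': push. Stack: b
  Read 'd': push. Stack: bd
  Read 'a': push. Stack: bda
  Read 'e': push. Stack: bdae
  Read 'b': push. Stack: bdaeb
  Read 'c': push. Stack: bdaebc
Final stack: "bdaebc" (length 6)

6


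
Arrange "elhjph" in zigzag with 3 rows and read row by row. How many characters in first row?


Zigzag "elhjph" into 3 rows:
Placing characters:
  'e' => row 0
  'l' => row 1
  'h' => row 2
  'j' => row 1
  'p' => row 0
  'h' => row 1
Rows:
  Row 0: "ep"
  Row 1: "ljh"
  Row 2: "h"
First row length: 2

2


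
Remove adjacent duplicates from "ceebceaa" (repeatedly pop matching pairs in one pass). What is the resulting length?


Input: ceebceaa
Stack-based adjacent duplicate removal:
  Read 'c': push. Stack: c
  Read 'e': push. Stack: ce
  Read 'e': matches stack top 'e' => pop. Stack: c
  Read 'b': push. Stack: cb
  Read 'c': push. Stack: cbc
  Read 'e': push. Stack: cbce
  Read 'a': push. Stack: cbcea
  Read 'a': matches stack top 'a' => pop. Stack: cbce
Final stack: "cbce" (length 4)

4


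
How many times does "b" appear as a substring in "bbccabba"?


Searching for "b" in "bbccabba"
Scanning each position:
  Position 0: "b" => MATCH
  Position 1: "b" => MATCH
  Position 2: "c" => no
  Position 3: "c" => no
  Position 4: "a" => no
  Position 5: "b" => MATCH
  Position 6: "b" => MATCH
  Position 7: "a" => no
Total occurrences: 4

4


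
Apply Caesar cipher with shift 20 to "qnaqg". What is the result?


Caesar cipher: shift "qnaqg" by 20
  'q' (pos 16) + 20 = pos 10 = 'k'
  'n' (pos 13) + 20 = pos 7 = 'h'
  'a' (pos 0) + 20 = pos 20 = 'u'
  'q' (pos 16) + 20 = pos 10 = 'k'
  'g' (pos 6) + 20 = pos 0 = 'a'
Result: khuka

khuka


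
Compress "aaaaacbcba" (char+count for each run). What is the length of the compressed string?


Input: aaaaacbcba
Runs:
  'a' x 5 => "a5"
  'c' x 1 => "c1"
  'b' x 1 => "b1"
  'c' x 1 => "c1"
  'b' x 1 => "b1"
  'a' x 1 => "a1"
Compressed: "a5c1b1c1b1a1"
Compressed length: 12

12


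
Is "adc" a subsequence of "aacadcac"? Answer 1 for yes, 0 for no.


Check if "adc" is a subsequence of "aacadcac"
Greedy scan:
  Position 0 ('a'): matches sub[0] = 'a'
  Position 1 ('a'): no match needed
  Position 2 ('c'): no match needed
  Position 3 ('a'): no match needed
  Position 4 ('d'): matches sub[1] = 'd'
  Position 5 ('c'): matches sub[2] = 'c'
  Position 6 ('a'): no match needed
  Position 7 ('c'): no match needed
All 3 characters matched => is a subsequence

1


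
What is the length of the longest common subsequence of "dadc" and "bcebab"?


LCS of "dadc" and "bcebab"
DP table:
           b    c    e    b    a    b
      0    0    0    0    0    0    0
  d   0    0    0    0    0    0    0
  a   0    0    0    0    0    1    1
  d   0    0    0    0    0    1    1
  c   0    0    1    1    1    1    1
LCS length = dp[4][6] = 1

1


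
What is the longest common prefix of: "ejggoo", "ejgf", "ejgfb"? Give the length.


Words: ejggoo, ejgf, ejgfb
  Position 0: all 'e' => match
  Position 1: all 'j' => match
  Position 2: all 'g' => match
  Position 3: ('g', 'f', 'f') => mismatch, stop
LCP = "ejg" (length 3)

3


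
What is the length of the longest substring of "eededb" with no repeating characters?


Input: "eededb"
Sliding window (track last position of each char):
  Position 0 ('e'): window [0,0] length 1 -- new best
  Position 1 ('e'): repeat (last at 0), move window start to 1
  Position 1 ('e'): window [1,1] length 1
  Position 2 ('d'): window [1,2] length 2 -- new best
  Position 3 ('e'): repeat (last at 1), move window start to 2
  Position 3 ('e'): window [2,3] length 2
  Position 4 ('d'): repeat (last at 2), move window start to 3
  Position 4 ('d'): window [3,4] length 2
  Position 5 ('b'): window [3,5] length 3 -- new best
Longest substring with no repeats: "edb" with length 3

3


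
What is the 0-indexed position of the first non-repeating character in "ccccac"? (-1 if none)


Input: ccccac
Character frequencies:
  'a': 1
  'c': 5
Scanning left to right for freq == 1:
  Position 0 ('c'): freq=5, skip
  Position 1 ('c'): freq=5, skip
  Position 2 ('c'): freq=5, skip
  Position 3 ('c'): freq=5, skip
  Position 4 ('a'): unique! => answer = 4

4


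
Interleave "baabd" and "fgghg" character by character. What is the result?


Interleaving "baabd" and "fgghg":
  Position 0: 'b' from first, 'f' from second => "bf"
  Position 1: 'a' from first, 'g' from second => "ag"
  Position 2: 'a' from first, 'g' from second => "ag"
  Position 3: 'b' from first, 'h' from second => "bh"
  Position 4: 'd' from first, 'g' from second => "dg"
Result: bfagagbhdg

bfagagbhdg


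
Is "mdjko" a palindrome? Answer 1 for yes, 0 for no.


Input: mdjko
Reversed: okjdm
  Compare pos 0 ('m') with pos 4 ('o'): MISMATCH
  Compare pos 1 ('d') with pos 3 ('k'): MISMATCH
Result: not a palindrome

0


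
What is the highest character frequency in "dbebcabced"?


Input: dbebcabced
Character counts:
  'a': 1
  'b': 3
  'c': 2
  'd': 2
  'e': 2
Maximum frequency: 3

3


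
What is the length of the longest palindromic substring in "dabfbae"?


Input: "dabfbae"
Checking substrings for palindromes:
  [1:6] "abfba" (len 5) => palindrome
  [2:5] "bfb" (len 3) => palindrome
Longest palindromic substring: "abfba" with length 5

5


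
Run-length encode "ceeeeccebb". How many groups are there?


Input: ceeeeccebb
Scanning for consecutive runs:
  Group 1: 'c' x 1 (positions 0-0)
  Group 2: 'e' x 4 (positions 1-4)
  Group 3: 'c' x 2 (positions 5-6)
  Group 4: 'e' x 1 (positions 7-7)
  Group 5: 'b' x 2 (positions 8-9)
Total groups: 5

5


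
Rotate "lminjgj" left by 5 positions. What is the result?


Input: "lminjgj", rotate left by 5
First 5 characters: "lminj"
Remaining characters: "gj"
Concatenate remaining + first: "gj" + "lminj" = "gjlminj"

gjlminj


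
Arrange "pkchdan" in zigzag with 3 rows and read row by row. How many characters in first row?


Zigzag "pkchdan" into 3 rows:
Placing characters:
  'p' => row 0
  'k' => row 1
  'c' => row 2
  'h' => row 1
  'd' => row 0
  'a' => row 1
  'n' => row 2
Rows:
  Row 0: "pd"
  Row 1: "kha"
  Row 2: "cn"
First row length: 2

2


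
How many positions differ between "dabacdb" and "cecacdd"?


Comparing "dabacdb" and "cecacdd" position by position:
  Position 0: 'd' vs 'c' => DIFFER
  Position 1: 'a' vs 'e' => DIFFER
  Position 2: 'b' vs 'c' => DIFFER
  Position 3: 'a' vs 'a' => same
  Position 4: 'c' vs 'c' => same
  Position 5: 'd' vs 'd' => same
  Position 6: 'b' vs 'd' => DIFFER
Positions that differ: 4

4


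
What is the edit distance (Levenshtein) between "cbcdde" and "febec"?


Computing edit distance: "cbcdde" -> "febec"
DP table:
           f    e    b    e    c
      0    1    2    3    4    5
  c   1    1    2    3    4    4
  b   2    2    2    2    3    4
  c   3    3    3    3    3    3
  d   4    4    4    4    4    4
  d   5    5    5    5    5    5
  e   6    6    5    6    5    6
Edit distance = dp[6][5] = 6

6


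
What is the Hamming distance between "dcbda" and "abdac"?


Comparing "dcbda" and "abdac" position by position:
  Position 0: 'd' vs 'a' => differ
  Position 1: 'c' vs 'b' => differ
  Position 2: 'b' vs 'd' => differ
  Position 3: 'd' vs 'a' => differ
  Position 4: 'a' vs 'c' => differ
Total differences (Hamming distance): 5

5


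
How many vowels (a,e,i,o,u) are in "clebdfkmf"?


Input: clebdfkmf
Checking each character:
  'c' at position 0: consonant
  'l' at position 1: consonant
  'e' at position 2: vowel (running total: 1)
  'b' at position 3: consonant
  'd' at position 4: consonant
  'f' at position 5: consonant
  'k' at position 6: consonant
  'm' at position 7: consonant
  'f' at position 8: consonant
Total vowels: 1

1


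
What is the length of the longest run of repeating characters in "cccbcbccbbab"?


Input: "cccbcbccbbab"
Scanning for longest run:
  Position 1 ('c'): continues run of 'c', length=2
  Position 2 ('c'): continues run of 'c', length=3
  Position 3 ('b'): new char, reset run to 1
  Position 4 ('c'): new char, reset run to 1
  Position 5 ('b'): new char, reset run to 1
  Position 6 ('c'): new char, reset run to 1
  Position 7 ('c'): continues run of 'c', length=2
  Position 8 ('b'): new char, reset run to 1
  Position 9 ('b'): continues run of 'b', length=2
  Position 10 ('a'): new char, reset run to 1
  Position 11 ('b'): new char, reset run to 1
Longest run: 'c' with length 3

3


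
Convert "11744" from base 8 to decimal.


Input: "11744" in base 8
Positional expansion:
  Digit '1' (value 1) x 8^4 = 4096
  Digit '1' (value 1) x 8^3 = 512
  Digit '7' (value 7) x 8^2 = 448
  Digit '4' (value 4) x 8^1 = 32
  Digit '4' (value 4) x 8^0 = 4
Sum = 5092

5092


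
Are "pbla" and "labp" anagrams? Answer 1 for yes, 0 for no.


Strings: "pbla", "labp"
Sorted first:  ablp
Sorted second: ablp
Sorted forms match => anagrams

1


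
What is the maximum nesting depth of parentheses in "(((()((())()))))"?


Input: "(((()((())()))))"
Tracking depth:
  Position 0 '(': depth becomes 1
  Position 1 '(': depth becomes 2
  Position 2 '(': depth becomes 3
  Position 3 '(': depth becomes 4
  Position 4 ')': depth becomes 3
  Position 5 '(': depth becomes 4
  Position 6 '(': depth becomes 5
  Position 7 '(': depth becomes 6
  Position 8 ')': depth becomes 5
  Position 9 ')': depth becomes 4
  Position 10 '(': depth becomes 5
  Position 11 ')': depth becomes 4
  Position 12 ')': depth becomes 3
  Position 13 ')': depth becomes 2
  Position 14 ')': depth becomes 1
  Position 15 ')': depth becomes 0
Maximum depth reached: 6

6


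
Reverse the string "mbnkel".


Input: mbnkel
Reading characters right to left:
  Position 5: 'l'
  Position 4: 'e'
  Position 3: 'k'
  Position 2: 'n'
  Position 1: 'b'
  Position 0: 'm'
Reversed: leknbm

leknbm


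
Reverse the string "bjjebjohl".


Input: bjjebjohl
Reading characters right to left:
  Position 8: 'l'
  Position 7: 'h'
  Position 6: 'o'
  Position 5: 'j'
  Position 4: 'b'
  Position 3: 'e'
  Position 2: 'j'
  Position 1: 'j'
  Position 0: 'b'
Reversed: lhojbejjb

lhojbejjb


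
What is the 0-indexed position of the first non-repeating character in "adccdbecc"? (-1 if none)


Input: adccdbecc
Character frequencies:
  'a': 1
  'b': 1
  'c': 4
  'd': 2
  'e': 1
Scanning left to right for freq == 1:
  Position 0 ('a'): unique! => answer = 0

0


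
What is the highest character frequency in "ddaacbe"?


Input: ddaacbe
Character counts:
  'a': 2
  'b': 1
  'c': 1
  'd': 2
  'e': 1
Maximum frequency: 2

2


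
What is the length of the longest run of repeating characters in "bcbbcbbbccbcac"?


Input: "bcbbcbbbccbcac"
Scanning for longest run:
  Position 1 ('c'): new char, reset run to 1
  Position 2 ('b'): new char, reset run to 1
  Position 3 ('b'): continues run of 'b', length=2
  Position 4 ('c'): new char, reset run to 1
  Position 5 ('b'): new char, reset run to 1
  Position 6 ('b'): continues run of 'b', length=2
  Position 7 ('b'): continues run of 'b', length=3
  Position 8 ('c'): new char, reset run to 1
  Position 9 ('c'): continues run of 'c', length=2
  Position 10 ('b'): new char, reset run to 1
  Position 11 ('c'): new char, reset run to 1
  Position 12 ('a'): new char, reset run to 1
  Position 13 ('c'): new char, reset run to 1
Longest run: 'b' with length 3

3


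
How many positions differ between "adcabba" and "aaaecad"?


Comparing "adcabba" and "aaaecad" position by position:
  Position 0: 'a' vs 'a' => same
  Position 1: 'd' vs 'a' => DIFFER
  Position 2: 'c' vs 'a' => DIFFER
  Position 3: 'a' vs 'e' => DIFFER
  Position 4: 'b' vs 'c' => DIFFER
  Position 5: 'b' vs 'a' => DIFFER
  Position 6: 'a' vs 'd' => DIFFER
Positions that differ: 6

6


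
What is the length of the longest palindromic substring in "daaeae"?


Input: "daaeae"
Checking substrings for palindromes:
  [2:5] "aea" (len 3) => palindrome
  [3:6] "eae" (len 3) => palindrome
  [1:3] "aa" (len 2) => palindrome
Longest palindromic substring: "aea" with length 3

3


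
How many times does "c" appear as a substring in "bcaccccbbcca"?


Searching for "c" in "bcaccccbbcca"
Scanning each position:
  Position 0: "b" => no
  Position 1: "c" => MATCH
  Position 2: "a" => no
  Position 3: "c" => MATCH
  Position 4: "c" => MATCH
  Position 5: "c" => MATCH
  Position 6: "c" => MATCH
  Position 7: "b" => no
  Position 8: "b" => no
  Position 9: "c" => MATCH
  Position 10: "c" => MATCH
  Position 11: "a" => no
Total occurrences: 7

7


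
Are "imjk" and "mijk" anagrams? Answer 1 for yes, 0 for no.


Strings: "imjk", "mijk"
Sorted first:  ijkm
Sorted second: ijkm
Sorted forms match => anagrams

1


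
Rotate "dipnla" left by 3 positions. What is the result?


Input: "dipnla", rotate left by 3
First 3 characters: "dip"
Remaining characters: "nla"
Concatenate remaining + first: "nla" + "dip" = "nladip"

nladip


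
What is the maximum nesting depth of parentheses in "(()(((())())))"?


Input: "(()(((())())))"
Tracking depth:
  Position 0 '(': depth becomes 1
  Position 1 '(': depth becomes 2
  Position 2 ')': depth becomes 1
  Position 3 '(': depth becomes 2
  Position 4 '(': depth becomes 3
  Position 5 '(': depth becomes 4
  Position 6 '(': depth becomes 5
  Position 7 ')': depth becomes 4
  Position 8 ')': depth becomes 3
  Position 9 '(': depth becomes 4
  Position 10 ')': depth becomes 3
  Position 11 ')': depth becomes 2
  Position 12 ')': depth becomes 1
  Position 13 ')': depth becomes 0
Maximum depth reached: 5

5


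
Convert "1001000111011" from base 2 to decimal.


Input: "1001000111011" in base 2
Positional expansion:
  Digit '1' (value 1) x 2^12 = 4096
  Digit '0' (value 0) x 2^11 = 0
  Digit '0' (value 0) x 2^10 = 0
  Digit '1' (value 1) x 2^9 = 512
  Digit '0' (value 0) x 2^8 = 0
  Digit '0' (value 0) x 2^7 = 0
  Digit '0' (value 0) x 2^6 = 0
  Digit '1' (value 1) x 2^5 = 32
  Digit '1' (value 1) x 2^4 = 16
  Digit '1' (value 1) x 2^3 = 8
  Digit '0' (value 0) x 2^2 = 0
  Digit '1' (value 1) x 2^1 = 2
  Digit '1' (value 1) x 2^0 = 1
Sum = 4667

4667


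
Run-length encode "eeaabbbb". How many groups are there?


Input: eeaabbbb
Scanning for consecutive runs:
  Group 1: 'e' x 2 (positions 0-1)
  Group 2: 'a' x 2 (positions 2-3)
  Group 3: 'b' x 4 (positions 4-7)
Total groups: 3

3


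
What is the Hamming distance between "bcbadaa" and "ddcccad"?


Comparing "bcbadaa" and "ddcccad" position by position:
  Position 0: 'b' vs 'd' => differ
  Position 1: 'c' vs 'd' => differ
  Position 2: 'b' vs 'c' => differ
  Position 3: 'a' vs 'c' => differ
  Position 4: 'd' vs 'c' => differ
  Position 5: 'a' vs 'a' => same
  Position 6: 'a' vs 'd' => differ
Total differences (Hamming distance): 6

6


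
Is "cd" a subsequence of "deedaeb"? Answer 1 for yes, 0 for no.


Check if "cd" is a subsequence of "deedaeb"
Greedy scan:
  Position 0 ('d'): no match needed
  Position 1 ('e'): no match needed
  Position 2 ('e'): no match needed
  Position 3 ('d'): no match needed
  Position 4 ('a'): no match needed
  Position 5 ('e'): no match needed
  Position 6 ('b'): no match needed
Only matched 0/2 characters => not a subsequence

0


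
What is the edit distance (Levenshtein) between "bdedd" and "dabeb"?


Computing edit distance: "bdedd" -> "dabeb"
DP table:
           d    a    b    e    b
      0    1    2    3    4    5
  b   1    1    2    2    3    4
  d   2    1    2    3    3    4
  e   3    2    2    3    3    4
  d   4    3    3    3    4    4
  d   5    4    4    4    4    5
Edit distance = dp[5][5] = 5

5


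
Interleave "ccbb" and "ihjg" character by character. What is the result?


Interleaving "ccbb" and "ihjg":
  Position 0: 'c' from first, 'i' from second => "ci"
  Position 1: 'c' from first, 'h' from second => "ch"
  Position 2: 'b' from first, 'j' from second => "bj"
  Position 3: 'b' from first, 'g' from second => "bg"
Result: cichbjbg

cichbjbg


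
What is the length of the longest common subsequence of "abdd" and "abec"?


LCS of "abdd" and "abec"
DP table:
           a    b    e    c
      0    0    0    0    0
  a   0    1    1    1    1
  b   0    1    2    2    2
  d   0    1    2    2    2
  d   0    1    2    2    2
LCS length = dp[4][4] = 2

2


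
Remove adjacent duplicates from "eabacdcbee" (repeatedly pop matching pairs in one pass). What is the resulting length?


Input: eabacdcbee
Stack-based adjacent duplicate removal:
  Read 'e': push. Stack: e
  Read 'a': push. Stack: ea
  Read 'b': push. Stack: eab
  Read 'a': push. Stack: eaba
  Read 'c': push. Stack: eabac
  Read 'd': push. Stack: eabacd
  Read 'c': push. Stack: eabacdc
  Read 'b': push. Stack: eabacdcb
  Read 'e': push. Stack: eabacdcbe
  Read 'e': matches stack top 'e' => pop. Stack: eabacdcb
Final stack: "eabacdcb" (length 8)

8


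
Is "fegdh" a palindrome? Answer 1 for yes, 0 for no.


Input: fegdh
Reversed: hdgef
  Compare pos 0 ('f') with pos 4 ('h'): MISMATCH
  Compare pos 1 ('e') with pos 3 ('d'): MISMATCH
Result: not a palindrome

0


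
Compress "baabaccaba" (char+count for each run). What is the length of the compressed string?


Input: baabaccaba
Runs:
  'b' x 1 => "b1"
  'a' x 2 => "a2"
  'b' x 1 => "b1"
  'a' x 1 => "a1"
  'c' x 2 => "c2"
  'a' x 1 => "a1"
  'b' x 1 => "b1"
  'a' x 1 => "a1"
Compressed: "b1a2b1a1c2a1b1a1"
Compressed length: 16

16


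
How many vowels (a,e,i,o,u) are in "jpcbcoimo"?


Input: jpcbcoimo
Checking each character:
  'j' at position 0: consonant
  'p' at position 1: consonant
  'c' at position 2: consonant
  'b' at position 3: consonant
  'c' at position 4: consonant
  'o' at position 5: vowel (running total: 1)
  'i' at position 6: vowel (running total: 2)
  'm' at position 7: consonant
  'o' at position 8: vowel (running total: 3)
Total vowels: 3

3


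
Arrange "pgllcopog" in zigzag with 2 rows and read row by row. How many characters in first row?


Zigzag "pgllcopog" into 2 rows:
Placing characters:
  'p' => row 0
  'g' => row 1
  'l' => row 0
  'l' => row 1
  'c' => row 0
  'o' => row 1
  'p' => row 0
  'o' => row 1
  'g' => row 0
Rows:
  Row 0: "plcpg"
  Row 1: "gloo"
First row length: 5

5


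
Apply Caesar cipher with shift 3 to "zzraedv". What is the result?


Caesar cipher: shift "zzraedv" by 3
  'z' (pos 25) + 3 = pos 2 = 'c'
  'z' (pos 25) + 3 = pos 2 = 'c'
  'r' (pos 17) + 3 = pos 20 = 'u'
  'a' (pos 0) + 3 = pos 3 = 'd'
  'e' (pos 4) + 3 = pos 7 = 'h'
  'd' (pos 3) + 3 = pos 6 = 'g'
  'v' (pos 21) + 3 = pos 24 = 'y'
Result: ccudhgy

ccudhgy


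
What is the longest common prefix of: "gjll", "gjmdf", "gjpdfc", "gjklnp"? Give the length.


Words: gjll, gjmdf, gjpdfc, gjklnp
  Position 0: all 'g' => match
  Position 1: all 'j' => match
  Position 2: ('l', 'm', 'p', 'k') => mismatch, stop
LCP = "gj" (length 2)

2


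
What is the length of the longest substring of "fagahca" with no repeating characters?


Input: "fagahca"
Sliding window (track last position of each char):
  Position 0 ('f'): window [0,0] length 1 -- new best
  Position 1 ('a'): window [0,1] length 2 -- new best
  Position 2 ('g'): window [0,2] length 3 -- new best
  Position 3 ('a'): repeat (last at 1), move window start to 2
  Position 3 ('a'): window [2,3] length 2
  Position 4 ('h'): window [2,4] length 3
  Position 5 ('c'): window [2,5] length 4 -- new best
  Position 6 ('a'): repeat (last at 3), move window start to 4
  Position 6 ('a'): window [4,6] length 3
Longest substring with no repeats: "gahc" with length 4

4


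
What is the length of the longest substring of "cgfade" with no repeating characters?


Input: "cgfade"
Sliding window (track last position of each char):
  Position 0 ('c'): window [0,0] length 1 -- new best
  Position 1 ('g'): window [0,1] length 2 -- new best
  Position 2 ('f'): window [0,2] length 3 -- new best
  Position 3 ('a'): window [0,3] length 4 -- new best
  Position 4 ('d'): window [0,4] length 5 -- new best
  Position 5 ('e'): window [0,5] length 6 -- new best
Longest substring with no repeats: "cgfade" with length 6

6


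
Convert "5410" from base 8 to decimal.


Input: "5410" in base 8
Positional expansion:
  Digit '5' (value 5) x 8^3 = 2560
  Digit '4' (value 4) x 8^2 = 256
  Digit '1' (value 1) x 8^1 = 8
  Digit '0' (value 0) x 8^0 = 0
Sum = 2824

2824


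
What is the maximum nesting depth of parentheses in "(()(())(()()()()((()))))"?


Input: "(()(())(()()()()((()))))"
Tracking depth:
  Position 0 '(': depth becomes 1
  Position 1 '(': depth becomes 2
  Position 2 ')': depth becomes 1
  Position 3 '(': depth becomes 2
  Position 4 '(': depth becomes 3
  Position 5 ')': depth becomes 2
  Position 6 ')': depth becomes 1
  Position 7 '(': depth becomes 2
  Position 8 '(': depth becomes 3
  Position 9 ')': depth becomes 2
  Position 10 '(': depth becomes 3
  Position 11 ')': depth becomes 2
  Position 12 '(': depth becomes 3
  Position 13 ')': depth becomes 2
  Position 14 '(': depth becomes 3
  Position 15 ')': depth becomes 2
  Position 16 '(': depth becomes 3
  Position 17 '(': depth becomes 4
  Position 18 '(': depth becomes 5
  Position 19 ')': depth becomes 4
  Position 20 ')': depth becomes 3
  Position 21 ')': depth becomes 2
  Position 22 ')': depth becomes 1
  Position 23 ')': depth becomes 0
Maximum depth reached: 5

5


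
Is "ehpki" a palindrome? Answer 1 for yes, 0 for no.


Input: ehpki
Reversed: ikphe
  Compare pos 0 ('e') with pos 4 ('i'): MISMATCH
  Compare pos 1 ('h') with pos 3 ('k'): MISMATCH
Result: not a palindrome

0


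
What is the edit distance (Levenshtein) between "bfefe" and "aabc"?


Computing edit distance: "bfefe" -> "aabc"
DP table:
           a    a    b    c
      0    1    2    3    4
  b   1    1    2    2    3
  f   2    2    2    3    3
  e   3    3    3    3    4
  f   4    4    4    4    4
  e   5    5    5    5    5
Edit distance = dp[5][4] = 5

5


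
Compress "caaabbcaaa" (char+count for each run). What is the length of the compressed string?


Input: caaabbcaaa
Runs:
  'c' x 1 => "c1"
  'a' x 3 => "a3"
  'b' x 2 => "b2"
  'c' x 1 => "c1"
  'a' x 3 => "a3"
Compressed: "c1a3b2c1a3"
Compressed length: 10

10


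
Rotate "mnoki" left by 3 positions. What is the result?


Input: "mnoki", rotate left by 3
First 3 characters: "mno"
Remaining characters: "ki"
Concatenate remaining + first: "ki" + "mno" = "kimno"

kimno


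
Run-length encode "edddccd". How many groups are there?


Input: edddccd
Scanning for consecutive runs:
  Group 1: 'e' x 1 (positions 0-0)
  Group 2: 'd' x 3 (positions 1-3)
  Group 3: 'c' x 2 (positions 4-5)
  Group 4: 'd' x 1 (positions 6-6)
Total groups: 4

4


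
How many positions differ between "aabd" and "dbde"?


Comparing "aabd" and "dbde" position by position:
  Position 0: 'a' vs 'd' => DIFFER
  Position 1: 'a' vs 'b' => DIFFER
  Position 2: 'b' vs 'd' => DIFFER
  Position 3: 'd' vs 'e' => DIFFER
Positions that differ: 4

4


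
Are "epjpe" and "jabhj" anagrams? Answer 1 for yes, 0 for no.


Strings: "epjpe", "jabhj"
Sorted first:  eejpp
Sorted second: abhjj
Differ at position 0: 'e' vs 'a' => not anagrams

0


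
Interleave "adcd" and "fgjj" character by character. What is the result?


Interleaving "adcd" and "fgjj":
  Position 0: 'a' from first, 'f' from second => "af"
  Position 1: 'd' from first, 'g' from second => "dg"
  Position 2: 'c' from first, 'j' from second => "cj"
  Position 3: 'd' from first, 'j' from second => "dj"
Result: afdgcjdj

afdgcjdj


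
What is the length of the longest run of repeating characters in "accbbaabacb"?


Input: "accbbaabacb"
Scanning for longest run:
  Position 1 ('c'): new char, reset run to 1
  Position 2 ('c'): continues run of 'c', length=2
  Position 3 ('b'): new char, reset run to 1
  Position 4 ('b'): continues run of 'b', length=2
  Position 5 ('a'): new char, reset run to 1
  Position 6 ('a'): continues run of 'a', length=2
  Position 7 ('b'): new char, reset run to 1
  Position 8 ('a'): new char, reset run to 1
  Position 9 ('c'): new char, reset run to 1
  Position 10 ('b'): new char, reset run to 1
Longest run: 'c' with length 2

2


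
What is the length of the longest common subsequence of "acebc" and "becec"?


LCS of "acebc" and "becec"
DP table:
           b    e    c    e    c
      0    0    0    0    0    0
  a   0    0    0    0    0    0
  c   0    0    0    1    1    1
  e   0    0    1    1    2    2
  b   0    1    1    1    2    2
  c   0    1    1    2    2    3
LCS length = dp[5][5] = 3

3


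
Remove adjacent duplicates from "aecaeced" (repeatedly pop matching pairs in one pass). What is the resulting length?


Input: aecaeced
Stack-based adjacent duplicate removal:
  Read 'a': push. Stack: a
  Read 'e': push. Stack: ae
  Read 'c': push. Stack: aec
  Read 'a': push. Stack: aeca
  Read 'e': push. Stack: aecae
  Read 'c': push. Stack: aecaec
  Read 'e': push. Stack: aecaece
  Read 'd': push. Stack: aecaeced
Final stack: "aecaeced" (length 8)

8


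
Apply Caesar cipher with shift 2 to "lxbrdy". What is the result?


Caesar cipher: shift "lxbrdy" by 2
  'l' (pos 11) + 2 = pos 13 = 'n'
  'x' (pos 23) + 2 = pos 25 = 'z'
  'b' (pos 1) + 2 = pos 3 = 'd'
  'r' (pos 17) + 2 = pos 19 = 't'
  'd' (pos 3) + 2 = pos 5 = 'f'
  'y' (pos 24) + 2 = pos 0 = 'a'
Result: nzdtfa

nzdtfa


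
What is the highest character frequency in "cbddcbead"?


Input: cbddcbead
Character counts:
  'a': 1
  'b': 2
  'c': 2
  'd': 3
  'e': 1
Maximum frequency: 3

3


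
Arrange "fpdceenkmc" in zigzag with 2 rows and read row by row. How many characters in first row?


Zigzag "fpdceenkmc" into 2 rows:
Placing characters:
  'f' => row 0
  'p' => row 1
  'd' => row 0
  'c' => row 1
  'e' => row 0
  'e' => row 1
  'n' => row 0
  'k' => row 1
  'm' => row 0
  'c' => row 1
Rows:
  Row 0: "fdenm"
  Row 1: "pcekc"
First row length: 5

5


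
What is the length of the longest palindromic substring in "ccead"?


Input: "ccead"
Checking substrings for palindromes:
  [0:2] "cc" (len 2) => palindrome
Longest palindromic substring: "cc" with length 2

2


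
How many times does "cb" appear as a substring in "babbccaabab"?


Searching for "cb" in "babbccaabab"
Scanning each position:
  Position 0: "ba" => no
  Position 1: "ab" => no
  Position 2: "bb" => no
  Position 3: "bc" => no
  Position 4: "cc" => no
  Position 5: "ca" => no
  Position 6: "aa" => no
  Position 7: "ab" => no
  Position 8: "ba" => no
  Position 9: "ab" => no
Total occurrences: 0

0


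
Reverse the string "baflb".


Input: baflb
Reading characters right to left:
  Position 4: 'b'
  Position 3: 'l'
  Position 2: 'f'
  Position 1: 'a'
  Position 0: 'b'
Reversed: blfab

blfab


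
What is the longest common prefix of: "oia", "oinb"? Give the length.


Words: oia, oinb
  Position 0: all 'o' => match
  Position 1: all 'i' => match
  Position 2: ('a', 'n') => mismatch, stop
LCP = "oi" (length 2)

2


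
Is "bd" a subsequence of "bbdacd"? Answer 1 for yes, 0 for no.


Check if "bd" is a subsequence of "bbdacd"
Greedy scan:
  Position 0 ('b'): matches sub[0] = 'b'
  Position 1 ('b'): no match needed
  Position 2 ('d'): matches sub[1] = 'd'
  Position 3 ('a'): no match needed
  Position 4 ('c'): no match needed
  Position 5 ('d'): no match needed
All 2 characters matched => is a subsequence

1


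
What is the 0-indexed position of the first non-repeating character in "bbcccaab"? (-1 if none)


Input: bbcccaab
Character frequencies:
  'a': 2
  'b': 3
  'c': 3
Scanning left to right for freq == 1:
  Position 0 ('b'): freq=3, skip
  Position 1 ('b'): freq=3, skip
  Position 2 ('c'): freq=3, skip
  Position 3 ('c'): freq=3, skip
  Position 4 ('c'): freq=3, skip
  Position 5 ('a'): freq=2, skip
  Position 6 ('a'): freq=2, skip
  Position 7 ('b'): freq=3, skip
  No unique character found => answer = -1

-1


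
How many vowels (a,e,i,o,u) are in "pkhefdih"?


Input: pkhefdih
Checking each character:
  'p' at position 0: consonant
  'k' at position 1: consonant
  'h' at position 2: consonant
  'e' at position 3: vowel (running total: 1)
  'f' at position 4: consonant
  'd' at position 5: consonant
  'i' at position 6: vowel (running total: 2)
  'h' at position 7: consonant
Total vowels: 2

2


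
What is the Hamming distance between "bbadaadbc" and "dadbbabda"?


Comparing "bbadaadbc" and "dadbbabda" position by position:
  Position 0: 'b' vs 'd' => differ
  Position 1: 'b' vs 'a' => differ
  Position 2: 'a' vs 'd' => differ
  Position 3: 'd' vs 'b' => differ
  Position 4: 'a' vs 'b' => differ
  Position 5: 'a' vs 'a' => same
  Position 6: 'd' vs 'b' => differ
  Position 7: 'b' vs 'd' => differ
  Position 8: 'c' vs 'a' => differ
Total differences (Hamming distance): 8

8


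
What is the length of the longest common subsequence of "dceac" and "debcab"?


LCS of "dceac" and "debcab"
DP table:
           d    e    b    c    a    b
      0    0    0    0    0    0    0
  d   0    1    1    1    1    1    1
  c   0    1    1    1    2    2    2
  e   0    1    2    2    2    2    2
  a   0    1    2    2    2    3    3
  c   0    1    2    2    3    3    3
LCS length = dp[5][6] = 3

3


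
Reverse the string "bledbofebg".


Input: bledbofebg
Reading characters right to left:
  Position 9: 'g'
  Position 8: 'b'
  Position 7: 'e'
  Position 6: 'f'
  Position 5: 'o'
  Position 4: 'b'
  Position 3: 'd'
  Position 2: 'e'
  Position 1: 'l'
  Position 0: 'b'
Reversed: gbefobdelb

gbefobdelb


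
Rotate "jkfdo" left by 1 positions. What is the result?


Input: "jkfdo", rotate left by 1
First 1 characters: "j"
Remaining characters: "kfdo"
Concatenate remaining + first: "kfdo" + "j" = "kfdoj"

kfdoj


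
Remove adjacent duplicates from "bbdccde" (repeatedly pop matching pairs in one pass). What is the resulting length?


Input: bbdccde
Stack-based adjacent duplicate removal:
  Read 'b': push. Stack: b
  Read 'b': matches stack top 'b' => pop. Stack: (empty)
  Read 'd': push. Stack: d
  Read 'c': push. Stack: dc
  Read 'c': matches stack top 'c' => pop. Stack: d
  Read 'd': matches stack top 'd' => pop. Stack: (empty)
  Read 'e': push. Stack: e
Final stack: "e" (length 1)

1


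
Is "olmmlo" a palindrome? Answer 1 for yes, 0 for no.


Input: olmmlo
Reversed: olmmlo
  Compare pos 0 ('o') with pos 5 ('o'): match
  Compare pos 1 ('l') with pos 4 ('l'): match
  Compare pos 2 ('m') with pos 3 ('m'): match
Result: palindrome

1


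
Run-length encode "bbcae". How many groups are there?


Input: bbcae
Scanning for consecutive runs:
  Group 1: 'b' x 2 (positions 0-1)
  Group 2: 'c' x 1 (positions 2-2)
  Group 3: 'a' x 1 (positions 3-3)
  Group 4: 'e' x 1 (positions 4-4)
Total groups: 4

4


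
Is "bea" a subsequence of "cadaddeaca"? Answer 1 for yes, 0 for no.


Check if "bea" is a subsequence of "cadaddeaca"
Greedy scan:
  Position 0 ('c'): no match needed
  Position 1 ('a'): no match needed
  Position 2 ('d'): no match needed
  Position 3 ('a'): no match needed
  Position 4 ('d'): no match needed
  Position 5 ('d'): no match needed
  Position 6 ('e'): no match needed
  Position 7 ('a'): no match needed
  Position 8 ('c'): no match needed
  Position 9 ('a'): no match needed
Only matched 0/3 characters => not a subsequence

0


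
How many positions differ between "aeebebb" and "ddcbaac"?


Comparing "aeebebb" and "ddcbaac" position by position:
  Position 0: 'a' vs 'd' => DIFFER
  Position 1: 'e' vs 'd' => DIFFER
  Position 2: 'e' vs 'c' => DIFFER
  Position 3: 'b' vs 'b' => same
  Position 4: 'e' vs 'a' => DIFFER
  Position 5: 'b' vs 'a' => DIFFER
  Position 6: 'b' vs 'c' => DIFFER
Positions that differ: 6

6


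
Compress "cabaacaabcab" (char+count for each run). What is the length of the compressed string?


Input: cabaacaabcab
Runs:
  'c' x 1 => "c1"
  'a' x 1 => "a1"
  'b' x 1 => "b1"
  'a' x 2 => "a2"
  'c' x 1 => "c1"
  'a' x 2 => "a2"
  'b' x 1 => "b1"
  'c' x 1 => "c1"
  'a' x 1 => "a1"
  'b' x 1 => "b1"
Compressed: "c1a1b1a2c1a2b1c1a1b1"
Compressed length: 20

20


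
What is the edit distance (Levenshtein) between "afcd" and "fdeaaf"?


Computing edit distance: "afcd" -> "fdeaaf"
DP table:
           f    d    e    a    a    f
      0    1    2    3    4    5    6
  a   1    1    2    3    3    4    5
  f   2    1    2    3    4    4    4
  c   3    2    2    3    4    5    5
  d   4    3    2    3    4    5    6
Edit distance = dp[4][6] = 6

6
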